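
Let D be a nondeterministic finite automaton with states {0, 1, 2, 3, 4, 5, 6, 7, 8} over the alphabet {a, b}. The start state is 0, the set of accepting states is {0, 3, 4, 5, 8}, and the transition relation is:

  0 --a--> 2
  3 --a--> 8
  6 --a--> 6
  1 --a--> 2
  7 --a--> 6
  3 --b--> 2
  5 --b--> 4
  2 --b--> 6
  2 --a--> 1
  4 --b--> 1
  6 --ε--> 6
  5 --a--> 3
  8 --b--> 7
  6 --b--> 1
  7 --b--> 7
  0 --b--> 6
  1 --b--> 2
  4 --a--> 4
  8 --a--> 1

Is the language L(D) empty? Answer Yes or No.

No

The empty string ε is accepted: the run 0 ends in the accepting state 0.
Since at least one string is accepted, L(D) is not empty.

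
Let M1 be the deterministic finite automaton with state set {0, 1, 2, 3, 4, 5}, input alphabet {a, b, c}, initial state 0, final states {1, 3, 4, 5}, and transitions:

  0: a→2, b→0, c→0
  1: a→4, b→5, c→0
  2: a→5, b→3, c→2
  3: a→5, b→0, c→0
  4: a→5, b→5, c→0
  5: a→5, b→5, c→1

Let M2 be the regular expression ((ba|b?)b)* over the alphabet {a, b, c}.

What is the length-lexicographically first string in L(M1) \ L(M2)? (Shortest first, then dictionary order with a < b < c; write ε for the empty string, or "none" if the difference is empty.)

The string aa is accepted by M1 but not by M2.
No shorter string lies in the difference, and aa is the lexicographically first length-2 string in L(M1) \ L(M2).

aa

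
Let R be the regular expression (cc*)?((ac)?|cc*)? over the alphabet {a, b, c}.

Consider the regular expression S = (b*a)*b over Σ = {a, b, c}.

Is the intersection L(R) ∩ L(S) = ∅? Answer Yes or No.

Yes

Converting the expression R to a DFA (subset construction, then merging equivalent states) gives the minimal DFA with states {r0, r1, r2, r3}, start state r0, accepting states {r0, r3} and transitions r0: a→r1, b→r2, c→r0; r1: a→r2, b→r2, c→r3; r2: a→r2, b→r2, c→r2; r3: a→r2, b→r2, c→r2.
Converting the expression S to a DFA (subset construction, then merging equivalent states) gives the minimal DFA with states {s0, s1, s2, s3}, start state s0, accepting states {s1} and transitions s0: a→s0, b→s1, c→s2; s1: a→s0, b→s3, c→s2; s2: a→s2, b→s2, c→s2; s3: a→s0, b→s3, c→s2.
Exploring the product automaton R × S from the start pair (r0, s0), following both machines on each input symbol, reaches 9 state pairs: (r0, s0), (r1, s0), (r2, s1), (r0, s2), (r2, s0), (r3, s2), (r2, s3), (r2, s2), (r1, s2).
R accepts in {r0, r3} and S accepts in {s1}; no reachable pair has both components accepting, so no string drives both machines to acceptance simultaneously and L(R) ∩ L(S) = ∅.
So no string is accepted by both, and the intersection is empty.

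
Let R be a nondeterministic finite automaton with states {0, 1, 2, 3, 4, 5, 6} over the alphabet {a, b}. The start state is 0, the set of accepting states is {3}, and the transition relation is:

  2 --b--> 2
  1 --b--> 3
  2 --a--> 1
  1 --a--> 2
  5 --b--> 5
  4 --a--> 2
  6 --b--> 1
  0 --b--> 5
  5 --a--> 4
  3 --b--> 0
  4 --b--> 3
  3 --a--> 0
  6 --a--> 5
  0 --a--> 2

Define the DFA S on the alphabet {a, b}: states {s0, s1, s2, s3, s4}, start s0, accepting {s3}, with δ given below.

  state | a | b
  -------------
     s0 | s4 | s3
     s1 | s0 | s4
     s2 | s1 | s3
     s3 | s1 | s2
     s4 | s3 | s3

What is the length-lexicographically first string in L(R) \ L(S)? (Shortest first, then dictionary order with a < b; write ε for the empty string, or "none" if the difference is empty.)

The string aab is accepted by R but not by S.
No shorter string lies in the difference, and aab is the lexicographically first length-3 string in L(R) \ L(S).

aab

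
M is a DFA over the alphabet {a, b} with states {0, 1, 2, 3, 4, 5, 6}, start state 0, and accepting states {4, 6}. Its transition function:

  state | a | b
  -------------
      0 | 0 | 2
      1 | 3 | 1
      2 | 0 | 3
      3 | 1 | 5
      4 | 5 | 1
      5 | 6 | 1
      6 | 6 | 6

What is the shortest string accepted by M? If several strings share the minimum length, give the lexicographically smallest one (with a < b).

A breadth-first search from 0 reaches an accepting state first via the path 0 → 2 → 3 → 5 → 6 on input bbba.
No string of length < 4 is accepted (BFS exhausts all shorter strings without reaching an accepting state), and bbba is the lexicographically least accepting string of length 4.

bbba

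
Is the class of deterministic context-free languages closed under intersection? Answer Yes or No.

DCFLs are closed under complement (normalise the DPDA to read all of its input, then flip the verdict). If they were also closed under intersection, De Morgan would make them closed under union; but {aⁿbⁿ : n≥0} and {aⁿb²ⁿ : n≥0} are DCFLs (push the a's; pop one per b, respectively one per two b's) whose union no deterministic PDA accepts: a DPDA for it would have a single run on aⁿb²ⁿ, accepting after the prefix aⁿbⁿ and accepting again after n more b's; an ordinary PDA that simulates it on a's and b's and, at any moment when it is accepting, may switch to reading only a fresh letter c while feeding each c to the simulation as a b, would accept aⁱbʲcᵏ (k≥1) exactly when both aⁱbʲ and aⁱbʲ⁺ᵏ are in the language, i.e. its language intersected with the regular set a*b*c⁺ would be exactly {aⁿbⁿcⁿ : n≥1} — impossible, since context-free languages are closed under intersection with regular sets and {aⁿbⁿcⁿ} is not context-free.

No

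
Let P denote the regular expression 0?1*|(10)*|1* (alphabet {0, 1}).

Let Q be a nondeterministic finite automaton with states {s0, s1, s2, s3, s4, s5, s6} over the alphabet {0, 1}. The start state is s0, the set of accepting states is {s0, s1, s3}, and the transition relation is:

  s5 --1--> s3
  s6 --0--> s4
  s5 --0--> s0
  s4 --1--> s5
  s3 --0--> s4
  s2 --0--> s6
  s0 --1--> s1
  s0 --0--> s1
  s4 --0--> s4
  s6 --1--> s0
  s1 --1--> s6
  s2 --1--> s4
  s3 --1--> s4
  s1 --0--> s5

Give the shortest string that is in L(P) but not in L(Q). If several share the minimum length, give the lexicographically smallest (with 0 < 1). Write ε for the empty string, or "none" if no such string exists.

The string 01 is accepted by P but not by Q.
No shorter string lies in the difference, and 01 is the lexicographically first length-2 string in L(P) \ L(Q).

01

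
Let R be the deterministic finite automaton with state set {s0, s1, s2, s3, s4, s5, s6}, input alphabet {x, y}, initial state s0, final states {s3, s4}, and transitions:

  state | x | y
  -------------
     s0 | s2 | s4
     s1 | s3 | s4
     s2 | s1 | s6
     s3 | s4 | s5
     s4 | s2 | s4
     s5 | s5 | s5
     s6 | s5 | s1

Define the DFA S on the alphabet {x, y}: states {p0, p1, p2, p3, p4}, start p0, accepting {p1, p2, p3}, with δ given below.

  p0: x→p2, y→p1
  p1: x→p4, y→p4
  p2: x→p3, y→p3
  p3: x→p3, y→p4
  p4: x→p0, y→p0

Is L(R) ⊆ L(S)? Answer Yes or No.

No

The string yy is in L(R) but not in L(S).
So L(R) ⊄ L(S).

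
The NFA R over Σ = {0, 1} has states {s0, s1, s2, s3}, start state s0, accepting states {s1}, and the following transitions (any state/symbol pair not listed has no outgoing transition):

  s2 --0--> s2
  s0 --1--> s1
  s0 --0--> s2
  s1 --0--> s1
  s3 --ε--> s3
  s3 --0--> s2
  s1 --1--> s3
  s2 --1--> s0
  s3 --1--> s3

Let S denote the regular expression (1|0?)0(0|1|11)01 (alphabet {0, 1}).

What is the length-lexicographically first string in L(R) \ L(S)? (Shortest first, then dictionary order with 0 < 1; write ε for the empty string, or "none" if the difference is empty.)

The string 1 is accepted by R but not by S.
No shorter string lies in the difference, and 1 is the lexicographically first length-1 string in L(R) \ L(S).

1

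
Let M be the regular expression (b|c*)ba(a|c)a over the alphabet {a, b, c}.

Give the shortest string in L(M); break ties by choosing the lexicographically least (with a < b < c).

By inspection of the expression, no string of length less than 4 matches, and baaa is the lexicographically first match of length 4.

baaa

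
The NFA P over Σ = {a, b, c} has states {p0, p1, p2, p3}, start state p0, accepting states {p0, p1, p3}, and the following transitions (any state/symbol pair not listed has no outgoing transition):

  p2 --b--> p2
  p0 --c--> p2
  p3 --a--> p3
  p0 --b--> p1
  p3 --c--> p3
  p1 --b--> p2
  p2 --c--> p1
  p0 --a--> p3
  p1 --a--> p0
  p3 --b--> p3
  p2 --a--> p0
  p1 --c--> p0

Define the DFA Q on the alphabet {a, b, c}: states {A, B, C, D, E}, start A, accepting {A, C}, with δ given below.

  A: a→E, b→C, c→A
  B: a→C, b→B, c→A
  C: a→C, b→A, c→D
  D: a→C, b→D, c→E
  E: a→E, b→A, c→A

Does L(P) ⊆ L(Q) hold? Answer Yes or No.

No

The string a is in L(P) but not in L(Q).
So L(P) ⊄ L(Q).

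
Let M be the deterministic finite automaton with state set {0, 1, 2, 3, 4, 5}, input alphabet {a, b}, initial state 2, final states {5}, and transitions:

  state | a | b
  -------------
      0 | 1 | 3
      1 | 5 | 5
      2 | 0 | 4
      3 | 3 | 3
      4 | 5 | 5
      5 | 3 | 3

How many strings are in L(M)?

The useful subgraph on states {0, 1, 2, 4, 5} is acyclic, so L(M) is finite; the longest accepting path visits 4 useful states, giving maximum string length 3.
Counting accepting paths from 2 by length: 2 of length 2, 2 of length 3. Total 4.

4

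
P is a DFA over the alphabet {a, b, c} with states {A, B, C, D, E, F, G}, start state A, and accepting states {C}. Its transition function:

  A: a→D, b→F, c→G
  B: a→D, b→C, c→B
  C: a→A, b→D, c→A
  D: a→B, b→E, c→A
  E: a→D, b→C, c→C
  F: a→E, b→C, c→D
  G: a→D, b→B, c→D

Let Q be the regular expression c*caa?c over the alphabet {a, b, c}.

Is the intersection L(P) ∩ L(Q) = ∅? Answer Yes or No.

Yes

Converting the expression Q to a DFA (subset construction, then merging equivalent states) gives the minimal DFA with states {q0, q1, q2, q3, q4, q5}, start state q0, accepting states {q5} and transitions q0: a→q1, b→q1, c→q2; q1: a→q1, b→q1, c→q1; q2: a→q3, b→q1, c→q2; q3: a→q4, b→q1, c→q5; q4: a→q1, b→q1, c→q5; q5: a→q1, b→q1, c→q1.
Exploring the product automaton P × Q from the start pair (A, q0), following both machines on each input symbol, reaches 17 state pairs: (A, q0), (D, q1), (F, q1), (G, q2), (B, q1), (E, q1), (A, q1), (C, q1), (D, q3), (D, q2), (G, q1), (B, q4), (A, q5), (B, q3), (A, q2), (B, q5), (D, q4).
P accepts in {C} and Q accepts in {q5}; no reachable pair has both components accepting, so no string drives both machines to acceptance simultaneously and L(P) ∩ L(Q) = ∅.
So no string is accepted by both, and the intersection is empty.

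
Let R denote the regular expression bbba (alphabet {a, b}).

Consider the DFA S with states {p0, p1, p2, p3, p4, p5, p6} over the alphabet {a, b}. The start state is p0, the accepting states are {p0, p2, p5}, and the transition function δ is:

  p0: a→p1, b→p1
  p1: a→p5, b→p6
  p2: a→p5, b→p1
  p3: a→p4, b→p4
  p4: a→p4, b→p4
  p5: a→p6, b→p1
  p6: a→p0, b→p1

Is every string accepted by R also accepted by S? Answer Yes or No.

Yes

Converting the expression R to a DFA (subset construction, then merging equivalent states) gives the minimal DFA with states {r0, r1, r2, r3, r4, r5}, start state r0, accepting states {r5} and transitions r0: a→r1, b→r2; r1: a→r1, b→r1; r2: a→r1, b→r3; r3: a→r1, b→r4; r4: a→r5, b→r1; r5: a→r1, b→r1.
Exploring the product automaton R × S from the start pair (r0, p0), following both machines on each input symbol, reaches 9 state pairs: (r0, p0), (r1, p1), (r2, p1), (r1, p5), (r1, p6), (r3, p6), (r1, p0), (r4, p1), (r5, p5).
R accepts in {r5} and S accepts in {p0, p2, p5}. The reachable pairs whose R-component is accepting are (r5, p5); in each of them the S-component is accepting too, so the product for L(R) \ L(S) (R-component accepting, S-component rejecting) has no reachable accepting pair and the difference is empty.
Hence every string in L(R) is also in L(S).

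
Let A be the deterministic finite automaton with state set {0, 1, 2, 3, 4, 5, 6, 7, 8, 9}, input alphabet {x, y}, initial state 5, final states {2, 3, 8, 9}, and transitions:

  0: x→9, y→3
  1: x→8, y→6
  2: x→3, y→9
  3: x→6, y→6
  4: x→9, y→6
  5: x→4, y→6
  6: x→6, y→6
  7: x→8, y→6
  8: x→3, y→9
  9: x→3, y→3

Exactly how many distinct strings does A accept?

The useful subgraph on states {3, 4, 5, 9} is acyclic, so L(A) is finite; the longest accepting path visits 4 useful states, giving maximum string length 3.
Counting accepting paths from 5 by length: 1 of length 2, 2 of length 3. Total 3.

3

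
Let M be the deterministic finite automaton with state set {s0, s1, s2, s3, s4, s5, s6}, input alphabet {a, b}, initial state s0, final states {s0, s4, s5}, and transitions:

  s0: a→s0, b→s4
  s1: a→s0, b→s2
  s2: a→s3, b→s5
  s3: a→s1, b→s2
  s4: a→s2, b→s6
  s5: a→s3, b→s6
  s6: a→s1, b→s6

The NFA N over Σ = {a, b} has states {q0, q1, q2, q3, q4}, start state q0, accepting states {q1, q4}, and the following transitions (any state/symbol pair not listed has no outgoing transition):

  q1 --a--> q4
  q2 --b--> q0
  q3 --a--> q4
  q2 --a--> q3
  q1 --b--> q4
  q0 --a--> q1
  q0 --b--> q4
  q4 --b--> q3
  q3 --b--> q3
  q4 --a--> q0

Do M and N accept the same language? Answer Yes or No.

No

The empty string ε is accepted by M but rejected by N.
So L(M) ≠ L(N).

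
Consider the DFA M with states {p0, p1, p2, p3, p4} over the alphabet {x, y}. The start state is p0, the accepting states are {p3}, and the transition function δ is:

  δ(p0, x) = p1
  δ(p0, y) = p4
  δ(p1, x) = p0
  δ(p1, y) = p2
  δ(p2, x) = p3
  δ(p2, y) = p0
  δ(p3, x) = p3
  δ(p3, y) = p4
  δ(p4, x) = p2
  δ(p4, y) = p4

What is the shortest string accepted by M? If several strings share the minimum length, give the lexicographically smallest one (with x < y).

xyx

A breadth-first search from p0 reaches an accepting state first via the path p0 → p1 → p2 → p3 on input xyx.
No string of length < 3 is accepted (BFS exhausts all shorter strings without reaching an accepting state), and xyx is the lexicographically least accepting string of length 3.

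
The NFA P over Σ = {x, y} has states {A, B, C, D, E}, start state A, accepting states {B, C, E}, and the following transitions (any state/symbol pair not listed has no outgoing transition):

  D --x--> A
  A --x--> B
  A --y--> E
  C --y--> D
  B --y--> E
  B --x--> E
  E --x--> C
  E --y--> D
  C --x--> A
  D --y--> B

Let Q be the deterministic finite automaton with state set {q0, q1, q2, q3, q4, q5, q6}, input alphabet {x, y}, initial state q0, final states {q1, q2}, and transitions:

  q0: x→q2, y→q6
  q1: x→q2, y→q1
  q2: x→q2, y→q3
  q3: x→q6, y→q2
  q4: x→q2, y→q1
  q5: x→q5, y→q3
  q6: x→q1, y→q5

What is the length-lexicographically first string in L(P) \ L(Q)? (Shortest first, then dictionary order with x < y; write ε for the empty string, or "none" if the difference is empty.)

y

The string y is accepted by P but not by Q.
No shorter string lies in the difference, and y is the lexicographically first length-1 string in L(P) \ L(Q).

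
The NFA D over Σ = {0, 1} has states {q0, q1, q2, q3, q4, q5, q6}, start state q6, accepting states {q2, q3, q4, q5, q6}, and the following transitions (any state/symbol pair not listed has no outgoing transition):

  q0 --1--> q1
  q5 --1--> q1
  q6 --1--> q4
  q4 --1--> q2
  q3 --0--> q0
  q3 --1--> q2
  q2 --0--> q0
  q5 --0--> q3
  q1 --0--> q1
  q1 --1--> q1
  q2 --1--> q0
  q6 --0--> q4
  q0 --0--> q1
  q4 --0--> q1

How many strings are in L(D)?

The useful subgraph on states {q2, q4, q6} is acyclic, so L(D) is finite; the longest accepting path visits 3 useful states, giving maximum string length 2.
Counting accepting paths from q6 by length: 1 of length 0, 2 of length 1, 2 of length 2. Total 5.

5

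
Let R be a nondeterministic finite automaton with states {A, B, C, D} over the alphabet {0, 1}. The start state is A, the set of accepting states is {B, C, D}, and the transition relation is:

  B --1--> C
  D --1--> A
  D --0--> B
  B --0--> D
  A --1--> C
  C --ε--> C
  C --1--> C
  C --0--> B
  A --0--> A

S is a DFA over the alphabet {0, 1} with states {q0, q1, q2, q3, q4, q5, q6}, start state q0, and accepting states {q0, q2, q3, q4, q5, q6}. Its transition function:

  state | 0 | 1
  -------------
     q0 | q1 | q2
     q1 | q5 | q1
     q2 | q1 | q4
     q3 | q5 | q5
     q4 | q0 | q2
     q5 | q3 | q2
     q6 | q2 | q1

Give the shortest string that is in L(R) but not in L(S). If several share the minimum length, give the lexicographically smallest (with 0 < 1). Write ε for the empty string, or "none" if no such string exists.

The string 01 is accepted by R but not by S.
No shorter string lies in the difference, and 01 is the lexicographically first length-2 string in L(R) \ L(S).

01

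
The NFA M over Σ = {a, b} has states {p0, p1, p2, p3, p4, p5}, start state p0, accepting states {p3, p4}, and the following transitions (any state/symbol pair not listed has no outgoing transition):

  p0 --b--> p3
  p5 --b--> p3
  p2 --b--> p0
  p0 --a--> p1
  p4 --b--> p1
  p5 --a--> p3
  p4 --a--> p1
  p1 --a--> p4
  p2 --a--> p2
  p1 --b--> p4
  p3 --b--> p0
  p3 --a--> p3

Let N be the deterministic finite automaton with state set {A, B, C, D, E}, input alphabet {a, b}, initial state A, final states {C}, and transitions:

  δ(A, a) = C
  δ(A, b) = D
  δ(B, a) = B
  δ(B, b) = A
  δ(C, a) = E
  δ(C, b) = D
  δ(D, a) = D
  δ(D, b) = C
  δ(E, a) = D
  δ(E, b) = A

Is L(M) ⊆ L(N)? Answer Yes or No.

The string b is in L(M) but not in L(N).
So L(M) ⊄ L(N).

No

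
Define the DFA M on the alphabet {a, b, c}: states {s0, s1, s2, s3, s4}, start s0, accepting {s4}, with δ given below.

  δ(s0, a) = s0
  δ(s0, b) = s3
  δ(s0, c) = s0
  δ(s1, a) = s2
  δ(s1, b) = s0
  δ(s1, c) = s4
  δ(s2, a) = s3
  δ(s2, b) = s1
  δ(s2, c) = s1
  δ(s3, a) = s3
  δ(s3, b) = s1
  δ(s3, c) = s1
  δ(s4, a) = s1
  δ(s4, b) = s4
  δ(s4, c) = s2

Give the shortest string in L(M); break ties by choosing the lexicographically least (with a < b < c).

A breadth-first search from s0 reaches an accepting state first via the path s0 → s3 → s1 → s4 on input bbc.
No string of length < 3 is accepted (BFS exhausts all shorter strings without reaching an accepting state), and bbc is the lexicographically least accepting string of length 3.

bbc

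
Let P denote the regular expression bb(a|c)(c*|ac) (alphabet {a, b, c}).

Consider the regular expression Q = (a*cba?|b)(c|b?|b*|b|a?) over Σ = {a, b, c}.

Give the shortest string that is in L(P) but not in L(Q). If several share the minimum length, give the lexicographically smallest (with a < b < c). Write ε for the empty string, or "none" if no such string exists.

The string bba is accepted by P but not by Q.
No shorter string lies in the difference, and bba is the lexicographically first length-3 string in L(P) \ L(Q).

bba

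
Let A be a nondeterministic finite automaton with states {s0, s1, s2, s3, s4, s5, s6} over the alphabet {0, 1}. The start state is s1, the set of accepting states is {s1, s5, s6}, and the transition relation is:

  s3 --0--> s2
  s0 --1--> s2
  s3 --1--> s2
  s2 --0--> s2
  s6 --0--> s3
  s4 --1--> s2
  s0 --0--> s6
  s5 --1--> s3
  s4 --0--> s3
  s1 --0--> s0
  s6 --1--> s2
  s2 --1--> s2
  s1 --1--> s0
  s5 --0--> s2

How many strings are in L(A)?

The useful subgraph on states {s0, s1, s6} is acyclic, so L(A) is finite; the longest accepting path visits 3 useful states, giving maximum string length 2.
Counting accepting paths from s1 by length: 1 of length 0, 2 of length 2. Total 3.

3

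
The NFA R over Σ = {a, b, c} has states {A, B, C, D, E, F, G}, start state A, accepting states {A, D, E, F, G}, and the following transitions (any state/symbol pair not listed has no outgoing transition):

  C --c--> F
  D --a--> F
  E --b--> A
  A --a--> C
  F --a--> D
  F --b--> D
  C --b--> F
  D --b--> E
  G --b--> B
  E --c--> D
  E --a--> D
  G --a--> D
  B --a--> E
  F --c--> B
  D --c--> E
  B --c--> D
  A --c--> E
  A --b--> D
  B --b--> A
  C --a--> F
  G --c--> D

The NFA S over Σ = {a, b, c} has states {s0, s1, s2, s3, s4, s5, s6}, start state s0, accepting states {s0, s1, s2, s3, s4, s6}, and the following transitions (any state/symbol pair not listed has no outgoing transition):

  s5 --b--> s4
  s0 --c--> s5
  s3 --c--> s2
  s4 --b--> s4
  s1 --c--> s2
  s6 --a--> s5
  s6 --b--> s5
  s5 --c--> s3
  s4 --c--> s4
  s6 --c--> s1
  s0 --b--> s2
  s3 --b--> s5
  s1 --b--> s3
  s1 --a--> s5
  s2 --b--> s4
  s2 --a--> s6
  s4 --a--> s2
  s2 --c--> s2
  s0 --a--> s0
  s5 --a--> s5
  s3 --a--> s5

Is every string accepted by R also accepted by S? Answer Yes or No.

The string c is in L(R) but not in L(S).
So L(R) ⊄ L(S).

No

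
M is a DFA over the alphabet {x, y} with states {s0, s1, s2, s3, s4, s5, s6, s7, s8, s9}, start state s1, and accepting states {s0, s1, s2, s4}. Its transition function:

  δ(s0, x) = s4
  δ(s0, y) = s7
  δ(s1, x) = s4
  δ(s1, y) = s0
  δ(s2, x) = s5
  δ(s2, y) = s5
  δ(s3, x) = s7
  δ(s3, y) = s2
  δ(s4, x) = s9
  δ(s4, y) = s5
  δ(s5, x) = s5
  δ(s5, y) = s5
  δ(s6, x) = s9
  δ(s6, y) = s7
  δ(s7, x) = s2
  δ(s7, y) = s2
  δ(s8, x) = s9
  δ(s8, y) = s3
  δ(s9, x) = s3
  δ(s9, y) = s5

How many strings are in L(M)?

The useful subgraph on states {s0, s1, s2, s3, s4, s7, s9} is acyclic, so L(M) is finite; the longest accepting path visits 7 useful states, giving maximum string length 6.
Counting accepting paths from s1 by length: 1 of length 0, 2 of length 1, 1 of length 2, 2 of length 3, 1 of length 4, 3 of length 5, 2 of length 6. Total 12.

12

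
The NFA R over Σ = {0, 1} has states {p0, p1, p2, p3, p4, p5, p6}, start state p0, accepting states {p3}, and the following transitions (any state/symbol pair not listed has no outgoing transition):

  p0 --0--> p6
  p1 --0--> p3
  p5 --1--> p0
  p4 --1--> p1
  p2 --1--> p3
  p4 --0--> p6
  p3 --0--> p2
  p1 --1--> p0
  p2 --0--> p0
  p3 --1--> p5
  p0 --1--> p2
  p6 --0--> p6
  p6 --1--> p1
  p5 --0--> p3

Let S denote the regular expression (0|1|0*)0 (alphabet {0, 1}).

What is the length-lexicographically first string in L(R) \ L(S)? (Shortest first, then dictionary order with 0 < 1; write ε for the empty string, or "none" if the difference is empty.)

11

The string 11 is accepted by R but not by S.
No shorter string lies in the difference, and 11 is the lexicographically first length-2 string in L(R) \ L(S).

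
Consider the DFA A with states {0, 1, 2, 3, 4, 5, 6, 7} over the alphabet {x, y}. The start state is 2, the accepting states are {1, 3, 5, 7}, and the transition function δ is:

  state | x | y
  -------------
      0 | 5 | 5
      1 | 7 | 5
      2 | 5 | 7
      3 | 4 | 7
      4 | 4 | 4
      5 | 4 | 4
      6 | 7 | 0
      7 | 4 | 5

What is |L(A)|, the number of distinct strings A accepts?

3

The useful subgraph on states {2, 5, 7} is acyclic, so L(A) is finite; the longest accepting path visits 3 useful states, giving maximum string length 2.
Counting accepting paths from 2 by length: 2 of length 1, 1 of length 2. Total 3.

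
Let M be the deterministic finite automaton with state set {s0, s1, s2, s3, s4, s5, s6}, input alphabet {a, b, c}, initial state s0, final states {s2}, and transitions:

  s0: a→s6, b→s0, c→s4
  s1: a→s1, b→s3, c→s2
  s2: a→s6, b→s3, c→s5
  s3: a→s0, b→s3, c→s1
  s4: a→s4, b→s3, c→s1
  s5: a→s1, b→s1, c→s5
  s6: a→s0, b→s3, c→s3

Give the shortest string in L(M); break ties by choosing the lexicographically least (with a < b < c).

A breadth-first search from s0 reaches an accepting state first via the path s0 → s4 → s1 → s2 on input ccc.
No string of length < 3 is accepted (BFS exhausts all shorter strings without reaching an accepting state), and ccc is the lexicographically least accepting string of length 3.

ccc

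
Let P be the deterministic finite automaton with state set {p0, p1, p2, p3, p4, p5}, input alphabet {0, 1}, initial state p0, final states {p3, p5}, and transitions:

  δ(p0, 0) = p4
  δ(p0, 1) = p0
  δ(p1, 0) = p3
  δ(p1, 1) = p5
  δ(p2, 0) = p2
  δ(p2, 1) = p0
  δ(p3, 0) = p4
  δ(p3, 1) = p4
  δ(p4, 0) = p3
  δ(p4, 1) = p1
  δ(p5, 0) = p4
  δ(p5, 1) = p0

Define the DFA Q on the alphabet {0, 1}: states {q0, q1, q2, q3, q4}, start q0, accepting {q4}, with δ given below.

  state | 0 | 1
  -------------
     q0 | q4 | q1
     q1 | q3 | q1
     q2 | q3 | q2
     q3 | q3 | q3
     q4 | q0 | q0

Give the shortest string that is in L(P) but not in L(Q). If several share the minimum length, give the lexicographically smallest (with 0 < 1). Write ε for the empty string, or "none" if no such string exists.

The string 00 is accepted by P but not by Q.
No shorter string lies in the difference, and 00 is the lexicographically first length-2 string in L(P) \ L(Q).

00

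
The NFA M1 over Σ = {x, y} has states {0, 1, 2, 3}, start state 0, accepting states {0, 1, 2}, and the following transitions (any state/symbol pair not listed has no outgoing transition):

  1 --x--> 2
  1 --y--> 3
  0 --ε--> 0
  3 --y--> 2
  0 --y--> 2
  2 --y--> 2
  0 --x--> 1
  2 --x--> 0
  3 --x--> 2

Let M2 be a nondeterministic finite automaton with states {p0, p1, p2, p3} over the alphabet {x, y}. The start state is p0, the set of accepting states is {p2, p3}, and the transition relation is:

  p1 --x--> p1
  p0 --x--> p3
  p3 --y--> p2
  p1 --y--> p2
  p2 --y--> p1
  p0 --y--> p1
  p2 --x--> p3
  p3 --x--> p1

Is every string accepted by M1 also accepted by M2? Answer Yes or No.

The empty string ε is in L(M1) but not in L(M2).
So L(M1) ⊄ L(M2).

No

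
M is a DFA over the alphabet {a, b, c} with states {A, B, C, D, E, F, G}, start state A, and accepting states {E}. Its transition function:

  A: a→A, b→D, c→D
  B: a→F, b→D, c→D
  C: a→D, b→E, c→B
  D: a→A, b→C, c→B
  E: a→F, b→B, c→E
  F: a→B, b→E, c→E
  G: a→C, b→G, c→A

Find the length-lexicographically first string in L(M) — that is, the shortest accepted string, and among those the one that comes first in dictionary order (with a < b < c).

A breadth-first search from A reaches an accepting state first via the path A → D → C → E on input bbb.
No string of length < 3 is accepted (BFS exhausts all shorter strings without reaching an accepting state), and bbb is the lexicographically least accepting string of length 3.

bbb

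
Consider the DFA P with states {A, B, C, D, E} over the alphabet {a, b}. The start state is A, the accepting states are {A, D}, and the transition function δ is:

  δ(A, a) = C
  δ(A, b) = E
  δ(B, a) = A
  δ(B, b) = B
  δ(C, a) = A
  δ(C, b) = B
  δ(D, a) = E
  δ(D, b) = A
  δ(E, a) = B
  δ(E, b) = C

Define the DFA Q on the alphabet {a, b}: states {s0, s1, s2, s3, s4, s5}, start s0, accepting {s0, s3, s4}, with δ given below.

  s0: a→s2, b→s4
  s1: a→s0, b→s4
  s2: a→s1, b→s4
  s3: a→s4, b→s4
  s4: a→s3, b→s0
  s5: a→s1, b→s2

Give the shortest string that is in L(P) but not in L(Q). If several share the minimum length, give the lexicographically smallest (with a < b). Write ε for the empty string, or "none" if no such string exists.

The string aa is accepted by P but not by Q.
No shorter string lies in the difference, and aa is the lexicographically first length-2 string in L(P) \ L(Q).

aa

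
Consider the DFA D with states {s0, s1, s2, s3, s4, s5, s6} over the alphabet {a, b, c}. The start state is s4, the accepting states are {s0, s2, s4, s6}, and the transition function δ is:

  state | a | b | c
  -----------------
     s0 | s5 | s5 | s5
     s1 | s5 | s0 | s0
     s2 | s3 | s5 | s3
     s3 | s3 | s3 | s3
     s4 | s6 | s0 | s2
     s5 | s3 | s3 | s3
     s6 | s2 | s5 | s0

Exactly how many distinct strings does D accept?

6

The useful subgraph on states {s0, s2, s4, s6} is acyclic, so L(D) is finite; the longest accepting path visits 3 useful states, giving maximum string length 2.
Counting accepting paths from s4 by length: 1 of length 0, 3 of length 1, 2 of length 2. Total 6.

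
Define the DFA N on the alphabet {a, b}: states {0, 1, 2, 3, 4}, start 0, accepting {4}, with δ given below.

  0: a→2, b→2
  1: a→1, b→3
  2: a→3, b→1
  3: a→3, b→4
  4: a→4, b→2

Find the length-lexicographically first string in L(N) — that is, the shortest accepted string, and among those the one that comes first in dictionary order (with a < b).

A breadth-first search from 0 reaches an accepting state first via the path 0 → 2 → 3 → 4 on input aab.
No string of length < 3 is accepted (BFS exhausts all shorter strings without reaching an accepting state), and aab is the lexicographically least accepting string of length 3.

aab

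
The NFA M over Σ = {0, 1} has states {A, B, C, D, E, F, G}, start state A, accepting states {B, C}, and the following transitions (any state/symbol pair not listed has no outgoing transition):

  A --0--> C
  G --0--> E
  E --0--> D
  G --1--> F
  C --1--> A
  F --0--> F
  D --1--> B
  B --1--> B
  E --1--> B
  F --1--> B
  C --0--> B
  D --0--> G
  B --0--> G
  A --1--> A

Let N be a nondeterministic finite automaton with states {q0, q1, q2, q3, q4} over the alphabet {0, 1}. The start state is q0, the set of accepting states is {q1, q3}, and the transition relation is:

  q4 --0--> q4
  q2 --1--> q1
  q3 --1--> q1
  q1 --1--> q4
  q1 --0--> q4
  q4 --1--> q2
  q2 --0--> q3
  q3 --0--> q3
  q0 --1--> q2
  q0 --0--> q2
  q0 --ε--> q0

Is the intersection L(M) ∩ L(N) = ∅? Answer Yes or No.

No

The string 00 is accepted by both M and N.
Hence L(M) ∩ L(N) ≠ ∅.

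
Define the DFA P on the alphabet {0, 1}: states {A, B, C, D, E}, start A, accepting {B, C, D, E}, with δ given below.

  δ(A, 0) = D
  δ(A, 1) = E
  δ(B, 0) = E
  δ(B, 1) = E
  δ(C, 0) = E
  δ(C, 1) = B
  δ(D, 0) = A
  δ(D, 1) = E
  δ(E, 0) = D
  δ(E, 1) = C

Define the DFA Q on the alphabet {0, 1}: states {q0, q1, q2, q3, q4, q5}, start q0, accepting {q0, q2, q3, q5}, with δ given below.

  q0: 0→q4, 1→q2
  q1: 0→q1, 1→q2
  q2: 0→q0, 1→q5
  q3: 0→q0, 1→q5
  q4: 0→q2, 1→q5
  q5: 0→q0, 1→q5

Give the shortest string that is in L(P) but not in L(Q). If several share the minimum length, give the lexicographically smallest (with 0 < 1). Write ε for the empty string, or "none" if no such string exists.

0

The string 0 is accepted by P but not by Q.
No shorter string lies in the difference, and 0 is the lexicographically first length-1 string in L(P) \ L(Q).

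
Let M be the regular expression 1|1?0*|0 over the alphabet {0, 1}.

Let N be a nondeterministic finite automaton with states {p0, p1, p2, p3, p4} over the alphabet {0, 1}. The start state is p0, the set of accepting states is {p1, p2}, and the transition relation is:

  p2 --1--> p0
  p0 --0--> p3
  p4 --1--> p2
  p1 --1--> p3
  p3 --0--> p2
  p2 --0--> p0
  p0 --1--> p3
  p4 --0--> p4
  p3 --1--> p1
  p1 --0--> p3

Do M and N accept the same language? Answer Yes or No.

The empty string ε is accepted by M but rejected by N.
So L(M) ≠ L(N).

No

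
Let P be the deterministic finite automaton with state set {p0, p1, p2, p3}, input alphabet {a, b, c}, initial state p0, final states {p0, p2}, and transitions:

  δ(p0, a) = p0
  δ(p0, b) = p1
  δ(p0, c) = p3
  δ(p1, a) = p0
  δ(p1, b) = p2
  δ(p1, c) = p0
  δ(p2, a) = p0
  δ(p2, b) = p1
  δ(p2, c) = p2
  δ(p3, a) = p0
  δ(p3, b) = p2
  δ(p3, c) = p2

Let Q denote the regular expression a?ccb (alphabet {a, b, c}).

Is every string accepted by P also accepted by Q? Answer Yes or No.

The empty string ε is in L(P) but not in L(Q).
So L(P) ⊄ L(Q).

No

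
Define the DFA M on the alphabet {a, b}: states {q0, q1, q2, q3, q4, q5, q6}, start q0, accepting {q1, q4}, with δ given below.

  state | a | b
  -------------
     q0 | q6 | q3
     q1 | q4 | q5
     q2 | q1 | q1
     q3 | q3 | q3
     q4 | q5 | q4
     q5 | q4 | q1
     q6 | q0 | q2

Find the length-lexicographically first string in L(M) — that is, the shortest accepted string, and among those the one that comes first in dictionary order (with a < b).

A breadth-first search from q0 reaches an accepting state first via the path q0 → q6 → q2 → q1 on input aba.
No string of length < 3 is accepted (BFS exhausts all shorter strings without reaching an accepting state), and aba is the lexicographically least accepting string of length 3.

aba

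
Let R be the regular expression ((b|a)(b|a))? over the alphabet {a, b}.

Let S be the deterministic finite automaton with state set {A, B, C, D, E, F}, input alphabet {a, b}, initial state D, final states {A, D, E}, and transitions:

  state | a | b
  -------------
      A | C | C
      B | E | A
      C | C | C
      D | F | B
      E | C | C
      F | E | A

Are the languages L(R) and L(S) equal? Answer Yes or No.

Converting the expression R to a DFA (subset construction, then merging equivalent states) gives the minimal DFA with states {r0, r1, r2, r3}, start state r0, accepting states {r0, r2} and transitions r0: a→r1, b→r1; r1: a→r2, b→r2; r2: a→r3, b→r3; r3: a→r3, b→r3.
Exploring the product automaton R × S from the start pair (r0, D), following both machines on each input symbol, reaches 6 state pairs: (r0, D), (r1, F), (r1, B), (r2, E), (r2, A), (r3, C).
R accepts in {r0, r2} and S accepts in {A, D, E}. In every reachable pair the two components are either both accepting — (r0, D), (r2, E), (r2, A) — or both non-accepting, so no string is accepted by exactly one of the machines: L(R) \ L(S) and L(S) \ L(R) are both empty.
Hence every string is accepted by R iff it is accepted by S, and the two languages coincide.

Yes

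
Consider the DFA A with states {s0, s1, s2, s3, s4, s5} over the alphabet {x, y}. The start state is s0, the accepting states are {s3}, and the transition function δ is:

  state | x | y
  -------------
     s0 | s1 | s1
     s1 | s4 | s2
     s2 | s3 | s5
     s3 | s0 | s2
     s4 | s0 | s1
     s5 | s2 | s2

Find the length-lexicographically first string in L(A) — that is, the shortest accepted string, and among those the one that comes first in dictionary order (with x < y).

A breadth-first search from s0 reaches an accepting state first via the path s0 → s1 → s2 → s3 on input xyx.
No string of length < 3 is accepted (BFS exhausts all shorter strings without reaching an accepting state), and xyx is the lexicographically least accepting string of length 3.

xyx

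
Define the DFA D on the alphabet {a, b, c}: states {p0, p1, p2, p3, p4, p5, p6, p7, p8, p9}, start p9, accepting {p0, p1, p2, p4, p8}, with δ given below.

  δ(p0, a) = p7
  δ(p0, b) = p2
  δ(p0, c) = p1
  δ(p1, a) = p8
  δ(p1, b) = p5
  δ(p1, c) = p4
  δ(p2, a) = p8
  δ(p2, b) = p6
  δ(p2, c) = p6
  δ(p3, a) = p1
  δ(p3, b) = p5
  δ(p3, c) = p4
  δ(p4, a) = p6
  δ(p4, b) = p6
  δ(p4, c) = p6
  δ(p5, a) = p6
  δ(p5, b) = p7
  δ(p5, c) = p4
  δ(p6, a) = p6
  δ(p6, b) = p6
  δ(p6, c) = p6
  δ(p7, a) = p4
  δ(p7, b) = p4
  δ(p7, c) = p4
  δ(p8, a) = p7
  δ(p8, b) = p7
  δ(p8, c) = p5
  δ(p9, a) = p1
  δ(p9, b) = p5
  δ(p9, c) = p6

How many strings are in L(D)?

The useful subgraph on states {p1, p4, p5, p7, p8, p9} is acyclic, so L(D) is finite; the longest accepting path visits 6 useful states, giving maximum string length 5.
Counting accepting paths from p9 by length: 1 of length 1, 3 of length 2, 4 of length 3, 10 of length 4, 3 of length 5. Total 21.

21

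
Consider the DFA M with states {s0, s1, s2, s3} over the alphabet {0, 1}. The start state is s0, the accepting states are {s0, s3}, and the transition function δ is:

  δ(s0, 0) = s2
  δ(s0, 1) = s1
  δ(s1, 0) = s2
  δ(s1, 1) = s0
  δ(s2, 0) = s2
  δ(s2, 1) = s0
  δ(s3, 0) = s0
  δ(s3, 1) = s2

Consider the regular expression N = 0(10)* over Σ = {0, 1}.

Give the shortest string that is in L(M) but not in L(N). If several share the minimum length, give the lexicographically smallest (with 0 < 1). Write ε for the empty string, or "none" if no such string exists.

The empty string ε is accepted by M but not by N.
Since ε is the unique shortest string, it is the required witness.

ε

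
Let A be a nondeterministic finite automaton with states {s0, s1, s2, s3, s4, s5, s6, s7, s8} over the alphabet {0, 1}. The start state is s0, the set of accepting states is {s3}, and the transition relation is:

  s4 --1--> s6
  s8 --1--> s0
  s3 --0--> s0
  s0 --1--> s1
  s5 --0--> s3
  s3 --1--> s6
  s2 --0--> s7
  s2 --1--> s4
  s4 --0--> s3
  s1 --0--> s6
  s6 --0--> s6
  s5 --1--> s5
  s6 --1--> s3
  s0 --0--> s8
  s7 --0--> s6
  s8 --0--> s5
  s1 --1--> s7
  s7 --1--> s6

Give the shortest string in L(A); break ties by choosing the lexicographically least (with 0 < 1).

A breadth-first search from s0 reaches an accepting state first via the path s0 → s8 → s5 → s3 on input 000.
No string of length < 3 is accepted (BFS exhausts all shorter strings without reaching an accepting state), and 000 is the lexicographically least accepting string of length 3.

000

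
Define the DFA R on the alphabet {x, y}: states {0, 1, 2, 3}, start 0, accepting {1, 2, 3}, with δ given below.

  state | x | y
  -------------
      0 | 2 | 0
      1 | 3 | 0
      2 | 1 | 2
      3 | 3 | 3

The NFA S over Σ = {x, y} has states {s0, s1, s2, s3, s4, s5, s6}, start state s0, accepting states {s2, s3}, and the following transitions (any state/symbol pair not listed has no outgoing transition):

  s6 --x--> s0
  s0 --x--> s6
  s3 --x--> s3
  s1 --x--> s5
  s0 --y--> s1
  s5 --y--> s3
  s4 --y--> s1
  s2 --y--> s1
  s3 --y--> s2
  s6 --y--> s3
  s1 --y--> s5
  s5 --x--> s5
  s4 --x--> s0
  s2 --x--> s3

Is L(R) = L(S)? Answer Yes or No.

No

The string x is accepted by R but rejected by S.
So L(R) ≠ L(S).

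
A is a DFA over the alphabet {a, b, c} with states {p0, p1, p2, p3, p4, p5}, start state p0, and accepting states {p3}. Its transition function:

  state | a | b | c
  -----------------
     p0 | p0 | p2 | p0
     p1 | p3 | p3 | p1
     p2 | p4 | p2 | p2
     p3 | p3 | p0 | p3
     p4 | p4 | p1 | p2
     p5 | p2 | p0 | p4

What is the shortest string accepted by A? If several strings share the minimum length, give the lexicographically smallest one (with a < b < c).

baba

A breadth-first search from p0 reaches an accepting state first via the path p0 → p2 → p4 → p1 → p3 on input baba.
No string of length < 4 is accepted (BFS exhausts all shorter strings without reaching an accepting state), and baba is the lexicographically least accepting string of length 4.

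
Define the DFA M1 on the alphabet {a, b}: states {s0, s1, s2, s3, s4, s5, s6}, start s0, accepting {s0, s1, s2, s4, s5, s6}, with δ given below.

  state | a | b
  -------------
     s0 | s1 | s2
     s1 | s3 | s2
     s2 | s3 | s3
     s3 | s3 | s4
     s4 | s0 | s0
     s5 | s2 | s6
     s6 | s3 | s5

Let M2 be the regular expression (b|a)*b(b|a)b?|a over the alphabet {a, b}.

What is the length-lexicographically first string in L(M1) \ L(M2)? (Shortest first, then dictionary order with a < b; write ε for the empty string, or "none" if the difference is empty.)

ε

The empty string ε is accepted by M1 but not by M2.
Since ε is the unique shortest string, it is the required witness.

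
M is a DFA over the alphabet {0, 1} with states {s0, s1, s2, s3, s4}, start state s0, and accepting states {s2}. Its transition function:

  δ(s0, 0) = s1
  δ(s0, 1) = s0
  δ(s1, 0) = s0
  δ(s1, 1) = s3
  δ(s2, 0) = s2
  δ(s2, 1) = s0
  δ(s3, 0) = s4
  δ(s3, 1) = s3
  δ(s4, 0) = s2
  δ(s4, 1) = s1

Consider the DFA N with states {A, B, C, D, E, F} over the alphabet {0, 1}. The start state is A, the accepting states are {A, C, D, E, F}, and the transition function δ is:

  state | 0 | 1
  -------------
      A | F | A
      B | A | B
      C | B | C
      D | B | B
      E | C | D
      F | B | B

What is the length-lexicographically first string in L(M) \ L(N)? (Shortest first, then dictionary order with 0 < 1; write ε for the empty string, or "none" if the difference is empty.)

01000

The string 01000 is accepted by M but not by N.
No shorter string lies in the difference, and 01000 is the lexicographically first length-5 string in L(M) \ L(N).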